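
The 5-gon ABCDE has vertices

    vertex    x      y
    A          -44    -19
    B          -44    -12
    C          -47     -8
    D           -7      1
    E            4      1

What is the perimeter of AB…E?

116

|AB| = √((0)² + (7)²) = √49 = 7
|BC| = √((-3)² + (4)²) = √25 = 5
|CD| = √((40)² + (9)²) = √1681 = 41
|DE| = √((11)² + (0)²) = √121 = 11
|EA| = √((-48)² + (-20)²) = √2704 = 52
Perimeter = 7 + 5 + 41 + 11 + 52 = 116.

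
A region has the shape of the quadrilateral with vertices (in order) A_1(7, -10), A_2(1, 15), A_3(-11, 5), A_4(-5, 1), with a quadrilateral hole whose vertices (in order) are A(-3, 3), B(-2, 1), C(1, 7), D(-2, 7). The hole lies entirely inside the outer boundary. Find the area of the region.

Outer boundary:
Apply the shoelace (surveyor's) formula: 2A = Σ (x_i·y_{i+1} − x_{i+1}·y_i), indices taken mod 4.
Σ = (115) + (170) + (14) + (43) = 342
Area = |Σ|/2 = 171.
Hole:
Σ = (3) + (-15) + (21) + (15) = 24
Area = |Σ|/2 = 12.
Net area = 171 − 12 = 159.

159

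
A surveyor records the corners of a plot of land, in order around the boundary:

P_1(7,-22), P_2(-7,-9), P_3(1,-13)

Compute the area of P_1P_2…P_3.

24

Apply the shoelace (surveyor's) formula: 2A = Σ (x_i·y_{i+1} − x_{i+1}·y_i), indices taken mod 3.
Cross-terms: -217, 100, 69  ⇒  Σ = -48
Area = |Σ|/2 = 24.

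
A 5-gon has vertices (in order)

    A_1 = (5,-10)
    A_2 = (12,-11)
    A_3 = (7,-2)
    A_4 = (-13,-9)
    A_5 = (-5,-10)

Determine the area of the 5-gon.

Apply Gauss's area formula: 2A = Σ (x_i·y_{i+1} − x_{i+1}·y_i), indices taken mod 5.
Σ = (65) + (53) + (-89) + (85) + (100) = 214
Area = |Σ|/2 = 107.

107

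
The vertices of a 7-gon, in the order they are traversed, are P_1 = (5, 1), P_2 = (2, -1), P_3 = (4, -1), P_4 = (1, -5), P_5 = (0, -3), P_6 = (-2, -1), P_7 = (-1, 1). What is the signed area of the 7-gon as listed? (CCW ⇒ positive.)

Σ = (-7) + (2) + (-19) + (-3) + (-6) + (-3) + (-6) = -42
Signed area = Σ/2 = -21 (negative ⇒ clockwise traversal).

-21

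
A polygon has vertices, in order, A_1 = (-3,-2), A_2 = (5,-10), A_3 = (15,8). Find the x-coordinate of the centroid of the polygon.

17/3

Apply Gauss's area formula. First the cross-terms c_i = x_i·y_{i+1} − x_{i+1}·y_i:
  40, 190, -6  ⇒  2A = 224, A = 112.
Then Σ (x_i + x_{i+1})·c_i = 3808, so x̄ = 3808 / (6·112) = 17/3.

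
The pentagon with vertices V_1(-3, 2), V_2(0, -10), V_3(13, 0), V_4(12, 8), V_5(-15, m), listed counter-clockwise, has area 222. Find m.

Write out the shoelace sum; only the two edges meeting at V_5 involve m:
2·Area = [(12·m − (-15)·8) + ((-15)·2 − (-3)·m)] + 264
       = 15·m + 354 = 444
⇒ m = 6.

6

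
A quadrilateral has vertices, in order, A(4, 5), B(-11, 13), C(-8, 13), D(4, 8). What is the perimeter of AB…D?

36

|AB| = √((-15)² + (8)²) = √289 = 17
|BC| = √((3)² + (0)²) = √9 = 3
|CD| = √((12)² + (-5)²) = √169 = 13
|DA| = √((0)² + (-3)²) = √9 = 3
Perimeter = 17 + 3 + 13 + 3 = 36.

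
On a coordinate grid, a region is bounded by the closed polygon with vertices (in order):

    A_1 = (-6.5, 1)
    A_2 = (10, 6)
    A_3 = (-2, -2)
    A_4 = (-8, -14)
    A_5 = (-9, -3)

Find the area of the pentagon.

Apply the surveyor's formula: 2A = Σ (x_i·y_{i+1} − x_{i+1}·y_i), indices taken mod 5.
Σ = (-49) + (-8) + (12) + (-102) + (-28.5) = -175.5
Area = |Σ|/2 = 87.75.

87.75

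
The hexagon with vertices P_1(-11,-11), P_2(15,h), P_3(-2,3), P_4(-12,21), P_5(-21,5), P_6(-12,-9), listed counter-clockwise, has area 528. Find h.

-21

The doubled signed area Σ (x_i y_{i+1} − x_{i+1} y_i) is linear in h.
With h=0 it equals 867; the coefficient of h is -9 (from the two edges through P_2).
So -9·h + 867 = 2·528 = 1056 ⇒ h = -21.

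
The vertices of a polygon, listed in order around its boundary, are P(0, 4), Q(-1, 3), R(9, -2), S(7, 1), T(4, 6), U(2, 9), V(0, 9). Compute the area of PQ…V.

Σ = (4) + (-25) + (23) + (38) + (24) + (18) + (0) = 82
Area = |Σ|/2 = 41.

41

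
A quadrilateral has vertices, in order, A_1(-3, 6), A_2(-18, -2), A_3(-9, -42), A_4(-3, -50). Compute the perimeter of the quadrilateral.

|A_1A_2| = √((-15)² + (-8)²) = √289 = 17
|A_2A_3| = √((9)² + (-40)²) = √1681 = 41
|A_3A_4| = √((6)² + (-8)²) = √100 = 10
|A_4A_1| = √((0)² + (56)²) = √3136 = 56
Perimeter = 17 + 41 + 10 + 56 = 124.

124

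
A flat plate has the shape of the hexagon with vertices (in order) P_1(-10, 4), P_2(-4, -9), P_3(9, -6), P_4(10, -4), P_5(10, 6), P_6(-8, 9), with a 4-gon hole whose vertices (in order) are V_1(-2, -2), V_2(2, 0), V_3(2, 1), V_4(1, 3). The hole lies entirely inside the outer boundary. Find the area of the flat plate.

258

Outer boundary:
Apply Gauss's area formula: 2A = Σ (x_i·y_{i+1} − x_{i+1}·y_i), indices taken mod 6.
Cross-terms: 106, 105, 24, 100, 138, 58  ⇒  Σ = 531
Area = |Σ|/2 = 265.5.
Hole:
Σ = (4) + (2) + (5) + (4) = 15
Area = |Σ|/2 = 7.5.
Net area = 265.5 − 7.5 = 258.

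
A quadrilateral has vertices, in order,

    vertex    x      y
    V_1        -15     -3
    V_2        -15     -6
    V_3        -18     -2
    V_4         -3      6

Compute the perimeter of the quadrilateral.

|V_1V_2| = √((0)² + (-3)²) = √9 = 3
|V_2V_3| = √((-3)² + (4)²) = √25 = 5
|V_3V_4| = √((15)² + (8)²) = √289 = 17
|V_4V_1| = √((-12)² + (-9)²) = √225 = 15
Perimeter = 3 + 5 + 17 + 15 = 40.

40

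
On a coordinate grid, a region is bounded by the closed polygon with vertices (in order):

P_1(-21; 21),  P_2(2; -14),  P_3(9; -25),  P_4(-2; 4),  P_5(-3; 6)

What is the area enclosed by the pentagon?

188.5

Apply the surveyor's formula: 2A = Σ (x_i·y_{i+1} − x_{i+1}·y_i), indices taken mod 5.
Σ = (252) + (76) + (-14) + (0) + (63) = 377
Area = |Σ|/2 = 188.5.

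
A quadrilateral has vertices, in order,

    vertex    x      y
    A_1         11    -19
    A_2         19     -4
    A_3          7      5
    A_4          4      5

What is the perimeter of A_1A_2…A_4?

60

|A_1A_2| = √((8)² + (15)²) = √289 = 17
|A_2A_3| = √((-12)² + (9)²) = √225 = 15
|A_3A_4| = √((-3)² + (0)²) = √9 = 3
|A_4A_1| = √((7)² + (-24)²) = √625 = 25
Perimeter = 17 + 15 + 3 + 25 = 60.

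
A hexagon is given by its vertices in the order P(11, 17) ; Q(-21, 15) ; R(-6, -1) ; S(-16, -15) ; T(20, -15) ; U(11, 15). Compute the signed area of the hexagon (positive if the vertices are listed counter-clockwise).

Apply Gauss's area formula: 2A = Σ (x_i·y_{i+1} − x_{i+1}·y_i), indices taken mod 6.
P→Q: (11)(15) − (-21)(17) = 522
Q→R: (-21)(-1) − (-6)(15) = 111
R→S: (-6)(-15) − (-16)(-1) = 74
S→T: (-16)(-15) − (20)(-15) = 540
T→U: (20)(15) − (11)(-15) = 465
U→P: (11)(17) − (11)(15) = 22
Σ = 1734
Signed area = Σ/2 = 867 (positive ⇒ counter-clockwise traversal).

867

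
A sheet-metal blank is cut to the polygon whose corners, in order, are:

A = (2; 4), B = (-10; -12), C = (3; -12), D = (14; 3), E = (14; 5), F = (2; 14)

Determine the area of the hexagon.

271.5

Cross-terms: 16, 156, 177, 28, 186, -20  ⇒  Σ = 543
Area = |Σ|/2 = 271.5.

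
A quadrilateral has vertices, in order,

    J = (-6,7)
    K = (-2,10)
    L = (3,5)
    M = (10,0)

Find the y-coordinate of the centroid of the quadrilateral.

Apply the surveyor's formula. First the cross-terms c_i = x_i·y_{i+1} − x_{i+1}·y_i:
  -46, -40, -50, 70  ⇒  2A = -66, A = -33.
Then Σ (y_i + y_{i+1})·c_i = -1142, so ȳ = -1142 / (6·(-33)) = 571/99.

571/99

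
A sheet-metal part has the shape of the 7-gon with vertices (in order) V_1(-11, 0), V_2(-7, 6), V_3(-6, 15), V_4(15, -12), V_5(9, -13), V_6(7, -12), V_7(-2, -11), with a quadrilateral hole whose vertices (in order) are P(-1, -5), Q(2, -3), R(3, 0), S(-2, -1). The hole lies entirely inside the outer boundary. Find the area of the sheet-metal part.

Outer boundary:
Σ = (-66) + (-69) + (-153) + (-87) + (-17) + (-101) + (-121) = -614
Area = |Σ|/2 = 307.
Hole:
Apply the surveyor's formula: 2A = Σ (x_i·y_{i+1} − x_{i+1}·y_i), indices taken mod 4.
P→Q: (-1)(-3) − (2)(-5) = 13
Q→R: (2)(0) − (3)(-3) = 9
R→S: (3)(-1) − (-2)(0) = -3
S→P: (-2)(-5) − (-1)(-1) = 9
Σ = 28
Area = |Σ|/2 = 14.
Net area = 307 − 14 = 293.

293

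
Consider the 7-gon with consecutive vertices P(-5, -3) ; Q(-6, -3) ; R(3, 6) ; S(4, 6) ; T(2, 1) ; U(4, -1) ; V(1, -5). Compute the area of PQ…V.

48.5

Apply the surveyor's formula: 2A = Σ (x_i·y_{i+1} − x_{i+1}·y_i), indices taken mod 7.
Σ = (-3) + (-27) + (-6) + (-8) + (-6) + (-19) + (-28) = -97
Area = |Σ|/2 = 48.5.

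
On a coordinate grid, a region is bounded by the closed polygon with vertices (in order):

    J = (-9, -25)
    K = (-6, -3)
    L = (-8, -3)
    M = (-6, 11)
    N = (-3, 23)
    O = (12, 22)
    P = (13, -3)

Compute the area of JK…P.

678

J→K: (-9)(-3) − (-6)(-25) = -123
K→L: (-6)(-3) − (-8)(-3) = -6
L→M: (-8)(11) − (-6)(-3) = -106
M→N: (-6)(23) − (-3)(11) = -105
N→O: (-3)(22) − (12)(23) = -342
O→P: (12)(-3) − (13)(22) = -322
P→J: (13)(-25) − (-9)(-3) = -352
Σ = -1356
Area = |Σ|/2 = 678.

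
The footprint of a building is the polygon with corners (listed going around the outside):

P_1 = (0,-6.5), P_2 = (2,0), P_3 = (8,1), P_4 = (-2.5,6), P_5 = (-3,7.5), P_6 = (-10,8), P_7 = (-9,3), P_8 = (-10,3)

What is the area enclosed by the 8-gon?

Cross-terms: 13, 2, 50.5, -0.75, 51, 42, 3, 65  ⇒  Σ = 225.75
Area = |Σ|/2 = 112.875.

112.875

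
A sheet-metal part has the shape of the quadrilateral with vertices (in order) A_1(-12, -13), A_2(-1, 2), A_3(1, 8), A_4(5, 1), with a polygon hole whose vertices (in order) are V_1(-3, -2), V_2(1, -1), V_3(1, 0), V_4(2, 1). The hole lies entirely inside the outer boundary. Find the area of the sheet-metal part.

66.5

Outer boundary:
Apply the shoelace (surveyor's) formula: 2A = Σ (x_i·y_{i+1} − x_{i+1}·y_i), indices taken mod 4.
Cross-terms: -37, -10, -39, -53  ⇒  Σ = -139
Area = |Σ|/2 = 69.5.
Hole:
Σ = (5) + (1) + (1) + (-1) = 6
Area = |Σ|/2 = 3.
Net area = 69.5 − 3 = 66.5.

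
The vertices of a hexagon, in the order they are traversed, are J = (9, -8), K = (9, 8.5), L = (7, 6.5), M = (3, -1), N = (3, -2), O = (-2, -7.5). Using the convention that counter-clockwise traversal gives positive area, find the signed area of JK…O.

Apply Gauss's area formula: 2A = Σ (x_i·y_{i+1} − x_{i+1}·y_i), indices taken mod 6.
Cross-terms: 148.5, -1, -26.5, -3, -26.5, 83.5  ⇒  Σ = 175
Signed area = Σ/2 = 87.5 (positive ⇒ counter-clockwise traversal).

87.5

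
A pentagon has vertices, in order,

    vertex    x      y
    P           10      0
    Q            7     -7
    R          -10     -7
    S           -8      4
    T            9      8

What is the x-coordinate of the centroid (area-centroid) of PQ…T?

Apply the surveyor's formula. First the cross-terms c_i = x_i·y_{i+1} − x_{i+1}·y_i:
  -70, -119, -96, -100, -80  ⇒  2A = -465, A = -232.5.
Then Σ (x_i + x_{i+1})·c_i = -725, so x̄ = -725 / (6·(-232.5)) = 145/279.

145/279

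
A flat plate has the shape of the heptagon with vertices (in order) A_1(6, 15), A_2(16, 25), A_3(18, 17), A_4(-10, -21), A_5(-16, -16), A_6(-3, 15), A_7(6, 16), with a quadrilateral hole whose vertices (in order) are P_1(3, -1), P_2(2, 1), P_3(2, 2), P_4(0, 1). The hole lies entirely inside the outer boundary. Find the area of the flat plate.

539

Outer boundary:
Apply the shoelace (surveyor's) formula: 2A = Σ (x_i·y_{i+1} − x_{i+1}·y_i), indices taken mod 7.
Cross-terms: -90, -178, -208, -176, -288, -138, -6  ⇒  Σ = -1084
Area = |Σ|/2 = 542.
Hole:
P_1→P_2: (3)(1) − (2)(-1) = 5
P_2→P_3: (2)(2) − (2)(1) = 2
P_3→P_4: (2)(1) − (0)(2) = 2
P_4→P_1: (0)(-1) − (3)(1) = -3
Σ = 6
Area = |Σ|/2 = 3.
Net area = 542 − 3 = 539.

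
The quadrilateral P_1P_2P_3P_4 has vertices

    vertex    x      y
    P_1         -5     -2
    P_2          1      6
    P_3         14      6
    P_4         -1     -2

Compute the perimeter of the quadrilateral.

|P_1P_2| = √((6)² + (8)²) = √100 = 10
|P_2P_3| = √((13)² + (0)²) = √169 = 13
|P_3P_4| = √((-15)² + (-8)²) = √289 = 17
|P_4P_1| = √((-4)² + (0)²) = √16 = 4
Perimeter = 10 + 13 + 17 + 4 = 44.

44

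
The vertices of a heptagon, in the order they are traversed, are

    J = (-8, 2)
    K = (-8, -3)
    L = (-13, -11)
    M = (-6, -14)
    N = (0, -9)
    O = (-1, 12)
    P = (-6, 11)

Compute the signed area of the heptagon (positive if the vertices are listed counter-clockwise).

Σ = (40) + (49) + (116) + (54) + (-9) + (61) + (76) = 387
Signed area = Σ/2 = 193.5 (positive ⇒ counter-clockwise traversal).

193.5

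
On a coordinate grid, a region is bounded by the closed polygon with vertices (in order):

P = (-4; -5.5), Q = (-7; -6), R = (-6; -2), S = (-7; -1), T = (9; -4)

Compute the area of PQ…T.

Apply the shoelace (surveyor's) formula: 2A = Σ (x_i·y_{i+1} − x_{i+1}·y_i), indices taken mod 5.
P→Q: (-4)(-6) − (-7)(-5.5) = -14.5
Q→R: (-7)(-2) − (-6)(-6) = -22
R→S: (-6)(-1) − (-7)(-2) = -8
S→T: (-7)(-4) − (9)(-1) = 37
T→P: (9)(-5.5) − (-4)(-4) = -65.5
Σ = -73
Area = |Σ|/2 = 36.5.

36.5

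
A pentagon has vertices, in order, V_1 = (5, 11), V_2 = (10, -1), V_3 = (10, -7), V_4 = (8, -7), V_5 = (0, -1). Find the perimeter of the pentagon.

|V_1V_2| = √((5)² + (-12)²) = √169 = 13
|V_2V_3| = √((0)² + (-6)²) = √36 = 6
|V_3V_4| = √((-2)² + (0)²) = √4 = 2
|V_4V_5| = √((-8)² + (6)²) = √100 = 10
|V_5V_1| = √((5)² + (12)²) = √169 = 13
Perimeter = 13 + 6 + 2 + 10 + 13 = 44.

44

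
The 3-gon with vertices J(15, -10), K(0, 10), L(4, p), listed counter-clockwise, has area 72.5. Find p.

Write out the shoelace sum; only the two edges meeting at L involve p:
2·Area = [(0·p − 4·10) + (4·(-10) − 15·p)] + 150
       = -15·p + 70 = 145
⇒ p = -5.

-5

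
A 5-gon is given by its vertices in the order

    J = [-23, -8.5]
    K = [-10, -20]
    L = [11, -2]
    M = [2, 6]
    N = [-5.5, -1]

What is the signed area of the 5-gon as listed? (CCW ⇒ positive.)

369.875

Apply the surveyor's formula: 2A = Σ (x_i·y_{i+1} − x_{i+1}·y_i), indices taken mod 5.
Σ = (375) + (240) + (70) + (31) + (23.75) = 739.75
Signed area = Σ/2 = 369.875 (positive ⇒ counter-clockwise traversal).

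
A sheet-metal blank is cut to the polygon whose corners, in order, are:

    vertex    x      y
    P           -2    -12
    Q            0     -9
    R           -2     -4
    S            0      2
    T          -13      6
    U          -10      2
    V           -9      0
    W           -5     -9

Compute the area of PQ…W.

Apply the surveyor's formula: 2A = Σ (x_i·y_{i+1} − x_{i+1}·y_i), indices taken mod 8.
Cross-terms: 18, -18, -4, 26, 34, 18, 81, 42  ⇒  Σ = 197
Area = |Σ|/2 = 98.5.

98.5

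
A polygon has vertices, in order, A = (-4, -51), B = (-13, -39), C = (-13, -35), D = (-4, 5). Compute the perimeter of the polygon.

|AB| = √((-9)² + (12)²) = √225 = 15
|BC| = √((0)² + (4)²) = √16 = 4
|CD| = √((9)² + (40)²) = √1681 = 41
|DA| = √((0)² + (-56)²) = √3136 = 56
Perimeter = 15 + 4 + 41 + 56 = 116.

116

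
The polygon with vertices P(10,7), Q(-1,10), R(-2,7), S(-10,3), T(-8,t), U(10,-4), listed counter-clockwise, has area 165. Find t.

The doubled signed area Σ (x_i y_{i+1} − x_{i+1} y_i) is linear in t.
With t=0 it equals 350; the coefficient of t is -20 (from the two edges through T).
So -20·t + 350 = 2·165 = 330 ⇒ t = 1.

1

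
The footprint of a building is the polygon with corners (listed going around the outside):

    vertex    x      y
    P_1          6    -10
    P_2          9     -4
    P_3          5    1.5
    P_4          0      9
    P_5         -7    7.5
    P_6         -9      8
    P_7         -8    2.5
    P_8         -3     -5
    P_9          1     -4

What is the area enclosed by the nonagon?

Apply the surveyor's formula: 2A = Σ (x_i·y_{i+1} − x_{i+1}·y_i), indices taken mod 9.
Σ = (66) + (33.5) + (45) + (63) + (11.5) + (41.5) + (47.5) + (17) + (14) = 339
Area = |Σ|/2 = 169.5.

169.5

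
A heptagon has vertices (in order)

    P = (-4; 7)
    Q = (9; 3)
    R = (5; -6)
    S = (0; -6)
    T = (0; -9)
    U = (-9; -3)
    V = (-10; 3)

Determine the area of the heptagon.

185

Apply the surveyor's formula: 2A = Σ (x_i·y_{i+1} − x_{i+1}·y_i), indices taken mod 7.
Σ = (-75) + (-69) + (-30) + (0) + (-81) + (-57) + (-58) = -370
Area = |Σ|/2 = 185.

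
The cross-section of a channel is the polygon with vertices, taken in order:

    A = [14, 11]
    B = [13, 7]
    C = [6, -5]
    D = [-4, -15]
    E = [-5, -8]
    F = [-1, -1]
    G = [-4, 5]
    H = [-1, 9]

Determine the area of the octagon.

Apply the shoelace (surveyor's) formula: 2A = Σ (x_i·y_{i+1} − x_{i+1}·y_i), indices taken mod 8.
Σ = (-45) + (-107) + (-110) + (-43) + (-3) + (-9) + (-31) + (-137) = -485
Area = |Σ|/2 = 242.5.

242.5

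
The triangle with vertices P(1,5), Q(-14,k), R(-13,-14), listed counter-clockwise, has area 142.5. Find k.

5

The doubled signed area Σ (x_i y_{i+1} − x_{i+1} y_i) is linear in k.
With k=0 it equals 215; the coefficient of k is 14 (from the two edges through Q).
So 14·k + 215 = 2·142.5 = 285 ⇒ k = 5.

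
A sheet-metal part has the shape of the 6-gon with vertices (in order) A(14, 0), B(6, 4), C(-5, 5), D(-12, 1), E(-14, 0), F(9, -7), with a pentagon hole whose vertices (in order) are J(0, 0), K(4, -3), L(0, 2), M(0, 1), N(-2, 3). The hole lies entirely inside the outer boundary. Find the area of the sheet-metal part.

180.5

Outer boundary:
A→B: (14)(4) − (6)(0) = 56
B→C: (6)(5) − (-5)(4) = 50
C→D: (-5)(1) − (-12)(5) = 55
D→E: (-12)(0) − (-14)(1) = 14
E→F: (-14)(-7) − (9)(0) = 98
F→A: (9)(0) − (14)(-7) = 98
Σ = 371
Area = |Σ|/2 = 185.5.
Hole:
Apply the shoelace (surveyor's) formula: 2A = Σ (x_i·y_{i+1} − x_{i+1}·y_i), indices taken mod 5.
Σ = (0) + (8) + (0) + (2) + (0) = 10
Area = |Σ|/2 = 5.
Net area = 185.5 − 5 = 180.5.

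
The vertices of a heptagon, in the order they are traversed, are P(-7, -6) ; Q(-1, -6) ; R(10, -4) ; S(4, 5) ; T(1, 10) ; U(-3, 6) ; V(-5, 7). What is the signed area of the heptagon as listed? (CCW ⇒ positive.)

Apply the shoelace (surveyor's) formula: 2A = Σ (x_i·y_{i+1} − x_{i+1}·y_i), indices taken mod 7.
Σ = (36) + (64) + (66) + (35) + (36) + (9) + (79) = 325
Signed area = Σ/2 = 162.5 (positive ⇒ counter-clockwise traversal).

162.5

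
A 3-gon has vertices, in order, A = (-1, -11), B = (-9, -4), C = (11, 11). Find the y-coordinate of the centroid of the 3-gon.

Apply the shoelace (surveyor's) formula. First the cross-terms c_i = x_i·y_{i+1} − x_{i+1}·y_i:
  -95, -55, -110  ⇒  2A = -260, A = -130.
Then Σ (y_i + y_{i+1})·c_i = 1040, so ȳ = 1040 / (6·(-130)) = -4/3.

-4/3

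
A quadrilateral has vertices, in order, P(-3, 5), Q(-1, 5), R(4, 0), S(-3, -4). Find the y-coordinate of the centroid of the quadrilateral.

163/219

Apply the shoelace (surveyor's) formula. First the cross-terms c_i = x_i·y_{i+1} − x_{i+1}·y_i:
  -10, -20, -16, -27  ⇒  2A = -73, A = -36.5.
Then Σ (y_i + y_{i+1})·c_i = -163, so ȳ = -163 / (6·(-36.5)) = 163/219.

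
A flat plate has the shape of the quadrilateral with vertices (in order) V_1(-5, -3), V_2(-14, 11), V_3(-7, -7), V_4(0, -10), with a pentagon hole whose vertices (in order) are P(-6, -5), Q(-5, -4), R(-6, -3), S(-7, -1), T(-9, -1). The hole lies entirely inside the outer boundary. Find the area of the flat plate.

Outer boundary:
Apply the shoelace (surveyor's) formula: 2A = Σ (x_i·y_{i+1} − x_{i+1}·y_i), indices taken mod 4.
Cross-terms: -97, 175, 70, -50  ⇒  Σ = 98
Area = |Σ|/2 = 49.
Hole:
Σ = (-1) + (-9) + (-15) + (-2) + (39) = 12
Area = |Σ|/2 = 6.
Net area = 49 − 6 = 43.

43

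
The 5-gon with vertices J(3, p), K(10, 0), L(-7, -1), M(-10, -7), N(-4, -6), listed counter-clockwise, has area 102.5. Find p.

-9

The doubled signed area Σ (x_i y_{i+1} − x_{i+1} y_i) is linear in p.
With p=0 it equals 79; the coefficient of p is -14 (from the two edges through J).
So -14·p + 79 = 2·102.5 = 205 ⇒ p = -9.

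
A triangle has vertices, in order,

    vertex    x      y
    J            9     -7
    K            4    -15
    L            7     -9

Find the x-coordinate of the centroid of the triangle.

20/3

Apply the shoelace (surveyor's) formula. First the cross-terms c_i = x_i·y_{i+1} − x_{i+1}·y_i:
  -107, 69, 32  ⇒  2A = -6, A = -3.
Then Σ (x_i + x_{i+1})·c_i = -120, so x̄ = -120 / (6·(-3)) = 20/3.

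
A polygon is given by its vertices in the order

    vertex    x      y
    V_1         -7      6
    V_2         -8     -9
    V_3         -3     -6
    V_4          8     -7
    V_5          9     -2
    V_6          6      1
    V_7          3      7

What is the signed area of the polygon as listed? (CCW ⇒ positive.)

V_1→V_2: (-7)(-9) − (-8)(6) = 111
V_2→V_3: (-8)(-6) − (-3)(-9) = 21
V_3→V_4: (-3)(-7) − (8)(-6) = 69
V_4→V_5: (8)(-2) − (9)(-7) = 47
V_5→V_6: (9)(1) − (6)(-2) = 21
V_6→V_7: (6)(7) − (3)(1) = 39
V_7→V_1: (3)(6) − (-7)(7) = 67
Σ = 375
Signed area = Σ/2 = 187.5 (positive ⇒ counter-clockwise traversal).

187.5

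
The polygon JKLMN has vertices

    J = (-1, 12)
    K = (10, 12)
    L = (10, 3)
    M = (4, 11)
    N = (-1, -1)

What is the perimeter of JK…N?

|JK| = √((11)² + (0)²) = √121 = 11
|KL| = √((0)² + (-9)²) = √81 = 9
|LM| = √((-6)² + (8)²) = √100 = 10
|MN| = √((-5)² + (-12)²) = √169 = 13
|NJ| = √((0)² + (13)²) = √169 = 13
Perimeter = 11 + 9 + 10 + 13 + 13 = 56.

56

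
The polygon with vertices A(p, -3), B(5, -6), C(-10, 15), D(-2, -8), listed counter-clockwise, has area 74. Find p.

The doubled signed area Σ (x_i y_{i+1} − x_{i+1} y_i) is linear in p.
With p=0 it equals 146; the coefficient of p is 2 (from the two edges through A).
So 2·p + 146 = 2·74 = 148 ⇒ p = 1.

1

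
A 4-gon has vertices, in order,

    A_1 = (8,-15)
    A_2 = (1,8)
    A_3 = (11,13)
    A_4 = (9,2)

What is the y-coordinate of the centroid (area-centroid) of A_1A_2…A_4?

Apply the shoelace formula. First the cross-terms c_i = x_i·y_{i+1} − x_{i+1}·y_i:
  79, -75, -95, -151  ⇒  2A = -242, A = -121.
Then Σ (y_i + y_{i+1})·c_i = -1590, so ȳ = -1590 / (6·(-121)) = 265/121.

265/121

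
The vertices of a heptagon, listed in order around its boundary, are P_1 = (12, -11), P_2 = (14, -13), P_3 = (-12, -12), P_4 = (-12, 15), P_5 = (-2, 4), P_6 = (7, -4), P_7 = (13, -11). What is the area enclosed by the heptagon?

Σ = (-2) + (-324) + (-324) + (-18) + (-20) + (-25) + (-11) = -724
Area = |Σ|/2 = 362.

362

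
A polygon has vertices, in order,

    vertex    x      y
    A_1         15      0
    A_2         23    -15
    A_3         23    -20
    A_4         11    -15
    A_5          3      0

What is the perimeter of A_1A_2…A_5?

|A_1A_2| = √((8)² + (-15)²) = √289 = 17
|A_2A_3| = √((0)² + (-5)²) = √25 = 5
|A_3A_4| = √((-12)² + (5)²) = √169 = 13
|A_4A_5| = √((-8)² + (15)²) = √289 = 17
|A_5A_1| = √((12)² + (0)²) = √144 = 12
Perimeter = 17 + 5 + 13 + 17 + 12 = 64.

64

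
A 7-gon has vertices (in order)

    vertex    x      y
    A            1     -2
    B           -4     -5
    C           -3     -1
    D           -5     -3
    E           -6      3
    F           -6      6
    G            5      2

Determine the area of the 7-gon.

Apply the surveyor's formula: 2A = Σ (x_i·y_{i+1} − x_{i+1}·y_i), indices taken mod 7.
Σ = (-13) + (-11) + (4) + (-33) + (-18) + (-42) + (-12) = -125
Area = |Σ|/2 = 62.5.

62.5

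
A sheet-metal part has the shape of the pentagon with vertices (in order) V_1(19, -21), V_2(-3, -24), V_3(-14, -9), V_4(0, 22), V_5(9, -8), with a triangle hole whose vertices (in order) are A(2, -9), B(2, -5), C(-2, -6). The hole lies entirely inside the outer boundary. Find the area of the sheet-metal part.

Outer boundary:
Σ = (-519) + (-309) + (-308) + (-198) + (-37) = -1371
Area = |Σ|/2 = 685.5.
Hole:
Apply the surveyor's formula: 2A = Σ (x_i·y_{i+1} − x_{i+1}·y_i), indices taken mod 3.
Σ = (8) + (-22) + (30) = 16
Area = |Σ|/2 = 8.
Net area = 685.5 − 8 = 677.5.

677.5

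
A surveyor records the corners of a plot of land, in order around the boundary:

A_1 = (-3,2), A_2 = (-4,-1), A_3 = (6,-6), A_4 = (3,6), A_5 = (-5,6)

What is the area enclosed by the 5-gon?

Apply the shoelace (surveyor's) formula: 2A = Σ (x_i·y_{i+1} − x_{i+1}·y_i), indices taken mod 5.
Cross-terms: 11, 30, 54, 48, 8  ⇒  Σ = 151
Area = |Σ|/2 = 75.5.

75.5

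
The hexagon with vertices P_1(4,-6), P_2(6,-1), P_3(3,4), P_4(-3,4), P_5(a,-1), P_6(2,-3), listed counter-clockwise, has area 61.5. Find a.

-5

Write out the shoelace sum; only the two edges meeting at P_5 involve a:
2·Area = [((-3)·(-1) − a·4) + (a·(-3) − 2·(-1))] + 83
       = -7·a + 88 = 123
⇒ a = -5.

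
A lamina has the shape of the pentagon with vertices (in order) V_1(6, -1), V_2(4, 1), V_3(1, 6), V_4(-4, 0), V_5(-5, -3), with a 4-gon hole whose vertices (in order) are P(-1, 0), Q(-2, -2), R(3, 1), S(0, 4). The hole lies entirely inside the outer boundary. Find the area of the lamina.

35

Outer boundary:
Cross-terms: 10, 23, 24, 12, 23  ⇒  Σ = 92
Area = |Σ|/2 = 46.
Hole:
Apply the shoelace (surveyor's) formula: 2A = Σ (x_i·y_{i+1} − x_{i+1}·y_i), indices taken mod 4.
Σ = (2) + (4) + (12) + (4) = 22
Area = |Σ|/2 = 11.
Net area = 46 − 11 = 35.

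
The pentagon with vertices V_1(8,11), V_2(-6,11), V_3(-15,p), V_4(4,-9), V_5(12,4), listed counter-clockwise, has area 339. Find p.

The doubled signed area Σ (x_i y_{i+1} − x_{i+1} y_i) is linear in p.
With p=0 it equals 678; the coefficient of p is -10 (from the two edges through V_3).
So -10·p + 678 = 2·339 = 678 ⇒ p = 0.

0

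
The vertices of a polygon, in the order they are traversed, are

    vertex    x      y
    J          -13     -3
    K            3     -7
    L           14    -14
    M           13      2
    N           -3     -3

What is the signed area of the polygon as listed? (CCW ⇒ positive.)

Apply the shoelace (surveyor's) formula: 2A = Σ (x_i·y_{i+1} − x_{i+1}·y_i), indices taken mod 5.
Σ = (100) + (56) + (210) + (-33) + (-30) = 303
Signed area = Σ/2 = 151.5 (positive ⇒ counter-clockwise traversal).

151.5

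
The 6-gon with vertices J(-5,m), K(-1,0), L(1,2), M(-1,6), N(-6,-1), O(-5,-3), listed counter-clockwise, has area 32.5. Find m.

The doubled signed area Σ (x_i y_{i+1} − x_{i+1} y_i) is linear in m.
With m=0 it equals 41; the coefficient of m is -4 (from the two edges through J).
So -4·m + 41 = 2·32.5 = 65 ⇒ m = -6.

-6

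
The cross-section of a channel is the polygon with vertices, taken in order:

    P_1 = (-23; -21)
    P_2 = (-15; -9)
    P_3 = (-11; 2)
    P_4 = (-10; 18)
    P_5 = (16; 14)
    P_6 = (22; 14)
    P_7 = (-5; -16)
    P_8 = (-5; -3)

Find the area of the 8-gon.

Apply Gauss's area formula: 2A = Σ (x_i·y_{i+1} − x_{i+1}·y_i), indices taken mod 8.
Cross-terms: -108, -129, -178, -428, -84, -282, -65, 36  ⇒  Σ = -1238
Area = |Σ|/2 = 619.

619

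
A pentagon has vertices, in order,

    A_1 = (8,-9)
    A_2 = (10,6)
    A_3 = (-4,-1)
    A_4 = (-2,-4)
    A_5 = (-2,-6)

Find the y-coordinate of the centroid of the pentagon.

Apply the shoelace formula. First the cross-terms c_i = x_i·y_{i+1} − x_{i+1}·y_i:
  138, 14, 14, 4, 66  ⇒  2A = 236, A = 118.
Then Σ (y_i + y_{i+1})·c_i = -1444, so ȳ = -1444 / (6·118) = -361/177.

-361/177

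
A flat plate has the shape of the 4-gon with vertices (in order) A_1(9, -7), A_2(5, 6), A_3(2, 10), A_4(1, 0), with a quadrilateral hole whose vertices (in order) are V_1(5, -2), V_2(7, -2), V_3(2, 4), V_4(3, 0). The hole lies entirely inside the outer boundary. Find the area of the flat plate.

Outer boundary:
A_1→A_2: (9)(6) − (5)(-7) = 89
A_2→A_3: (5)(10) − (2)(6) = 38
A_3→A_4: (2)(0) − (1)(10) = -10
A_4→A_1: (1)(-7) − (9)(0) = -7
Σ = 110
Area = |Σ|/2 = 55.
Hole:
Apply the shoelace (surveyor's) formula: 2A = Σ (x_i·y_{i+1} − x_{i+1}·y_i), indices taken mod 4.
Σ = (4) + (32) + (-12) + (-6) = 18
Area = |Σ|/2 = 9.
Net area = 55 − 9 = 46.

46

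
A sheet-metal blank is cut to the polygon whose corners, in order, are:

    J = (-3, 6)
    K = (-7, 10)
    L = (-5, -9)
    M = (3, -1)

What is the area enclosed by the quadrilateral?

Apply the shoelace formula: 2A = Σ (x_i·y_{i+1} − x_{i+1}·y_i), indices taken mod 4.
Cross-terms: 12, 113, 32, 15  ⇒  Σ = 172
Area = |Σ|/2 = 86.

86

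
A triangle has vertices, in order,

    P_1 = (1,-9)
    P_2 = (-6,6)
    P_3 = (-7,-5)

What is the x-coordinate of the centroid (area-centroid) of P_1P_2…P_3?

Apply the shoelace (surveyor's) formula. First the cross-terms c_i = x_i·y_{i+1} − x_{i+1}·y_i:
  -48, 72, 68  ⇒  2A = 92, A = 46.
Then Σ (x_i + x_{i+1})·c_i = -1104, so x̄ = -1104 / (6·46) = -4.

-4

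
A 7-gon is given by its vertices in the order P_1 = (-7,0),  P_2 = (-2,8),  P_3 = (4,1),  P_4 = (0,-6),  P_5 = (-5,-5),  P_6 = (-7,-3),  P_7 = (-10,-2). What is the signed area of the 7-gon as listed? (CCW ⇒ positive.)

Apply the shoelace formula: 2A = Σ (x_i·y_{i+1} − x_{i+1}·y_i), indices taken mod 7.
Σ = (-56) + (-34) + (-24) + (-30) + (-20) + (-16) + (-14) = -194
Signed area = Σ/2 = -97 (negative ⇒ clockwise traversal).

-97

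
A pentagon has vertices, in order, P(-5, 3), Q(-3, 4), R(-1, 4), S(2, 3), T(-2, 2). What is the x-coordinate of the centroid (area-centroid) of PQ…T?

Apply the shoelace formula. First the cross-terms c_i = x_i·y_{i+1} − x_{i+1}·y_i:
  -11, -8, -11, 10, 4  ⇒  2A = -16, A = -8.
Then Σ (x_i + x_{i+1})·c_i = 81, so x̄ = 81 / (6·(-8)) = -1.6875.

-1.6875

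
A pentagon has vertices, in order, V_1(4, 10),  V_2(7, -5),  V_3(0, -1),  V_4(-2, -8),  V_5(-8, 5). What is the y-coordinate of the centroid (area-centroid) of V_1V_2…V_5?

Apply the shoelace (surveyor's) formula. First the cross-terms c_i = x_i·y_{i+1} − x_{i+1}·y_i:
  -90, -7, -2, -74, -100  ⇒  2A = -273, A = -136.5.
Then Σ (y_i + y_{i+1})·c_i = -1668, so ȳ = -1668 / (6·(-136.5)) = 556/273.

556/273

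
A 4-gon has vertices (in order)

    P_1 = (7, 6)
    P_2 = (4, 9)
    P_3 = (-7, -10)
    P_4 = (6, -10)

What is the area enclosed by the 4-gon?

149

Apply the shoelace (surveyor's) formula: 2A = Σ (x_i·y_{i+1} − x_{i+1}·y_i), indices taken mod 4.
Σ = (39) + (23) + (130) + (106) = 298
Area = |Σ|/2 = 149.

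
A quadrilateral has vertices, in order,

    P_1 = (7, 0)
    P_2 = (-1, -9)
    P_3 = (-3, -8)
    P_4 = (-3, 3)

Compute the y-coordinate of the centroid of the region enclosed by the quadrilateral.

-124/51

Apply the shoelace formula. First the cross-terms c_i = x_i·y_{i+1} − x_{i+1}·y_i:
  -63, -19, -33, -21  ⇒  2A = -136, A = -68.
Then Σ (y_i + y_{i+1})·c_i = 992, so ȳ = 992 / (6·(-68)) = -124/51.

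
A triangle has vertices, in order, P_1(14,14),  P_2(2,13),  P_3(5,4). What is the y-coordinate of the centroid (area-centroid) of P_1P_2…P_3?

Apply the shoelace formula. First the cross-terms c_i = x_i·y_{i+1} − x_{i+1}·y_i:
  154, -57, 14  ⇒  2A = 111, A = 55.5.
Then Σ (y_i + y_{i+1})·c_i = 3441, so ȳ = 3441 / (6·55.5) = 31/3.

31/3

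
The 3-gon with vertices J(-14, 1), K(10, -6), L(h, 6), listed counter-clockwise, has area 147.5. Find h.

11

The doubled signed area Σ (x_i y_{i+1} − x_{i+1} y_i) is linear in h.
With h=0 it equals 218; the coefficient of h is 7 (from the two edges through L).
So 7·h + 218 = 2·147.5 = 295 ⇒ h = 11.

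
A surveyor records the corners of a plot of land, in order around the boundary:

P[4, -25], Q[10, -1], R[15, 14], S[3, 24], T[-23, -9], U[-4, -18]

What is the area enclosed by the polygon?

Apply the surveyor's formula: 2A = Σ (x_i·y_{i+1} − x_{i+1}·y_i), indices taken mod 6.
Cross-terms: 246, 155, 318, 525, 378, 172  ⇒  Σ = 1794
Area = |Σ|/2 = 897.

897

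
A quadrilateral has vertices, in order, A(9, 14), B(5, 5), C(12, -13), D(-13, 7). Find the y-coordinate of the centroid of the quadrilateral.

137/48

Apply the surveyor's formula. First the cross-terms c_i = x_i·y_{i+1} − x_{i+1}·y_i:
  -25, -125, -85, -245  ⇒  2A = -480, A = -240.
Then Σ (y_i + y_{i+1})·c_i = -4110, so ȳ = -4110 / (6·(-240)) = 137/48.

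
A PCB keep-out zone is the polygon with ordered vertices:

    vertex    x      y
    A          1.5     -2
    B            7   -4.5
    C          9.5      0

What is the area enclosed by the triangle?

Apply the shoelace formula: 2A = Σ (x_i·y_{i+1} − x_{i+1}·y_i), indices taken mod 3.
Cross-terms: 7.25, 42.75, -19  ⇒  Σ = 31
Area = |Σ|/2 = 15.5.

15.5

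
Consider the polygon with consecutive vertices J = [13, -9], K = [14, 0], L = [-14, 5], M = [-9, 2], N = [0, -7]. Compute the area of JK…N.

183.5

Apply the shoelace formula: 2A = Σ (x_i·y_{i+1} − x_{i+1}·y_i), indices taken mod 5.
J→K: (13)(0) − (14)(-9) = 126
K→L: (14)(5) − (-14)(0) = 70
L→M: (-14)(2) − (-9)(5) = 17
M→N: (-9)(-7) − (0)(2) = 63
N→J: (0)(-9) − (13)(-7) = 91
Σ = 367
Area = |Σ|/2 = 183.5.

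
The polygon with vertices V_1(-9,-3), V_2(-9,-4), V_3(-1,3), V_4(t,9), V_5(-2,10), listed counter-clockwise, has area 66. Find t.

The doubled signed area Σ (x_i y_{i+1} − x_{i+1} y_i) is linear in t.
With t=0 it equals 83; the coefficient of t is 7 (from the two edges through V_4).
So 7·t + 83 = 2·66 = 132 ⇒ t = 7.

7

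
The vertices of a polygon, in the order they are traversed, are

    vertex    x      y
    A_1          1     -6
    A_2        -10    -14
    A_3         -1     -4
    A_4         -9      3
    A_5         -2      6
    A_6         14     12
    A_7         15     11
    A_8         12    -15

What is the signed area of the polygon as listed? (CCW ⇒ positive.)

A_1→A_2: (1)(-14) − (-10)(-6) = -74
A_2→A_3: (-10)(-4) − (-1)(-14) = 26
A_3→A_4: (-1)(3) − (-9)(-4) = -39
A_4→A_5: (-9)(6) − (-2)(3) = -48
A_5→A_6: (-2)(12) − (14)(6) = -108
A_6→A_7: (14)(11) − (15)(12) = -26
A_7→A_8: (15)(-15) − (12)(11) = -357
A_8→A_1: (12)(-6) − (1)(-15) = -57
Σ = -683
Signed area = Σ/2 = -341.5 (negative ⇒ clockwise traversal).

-341.5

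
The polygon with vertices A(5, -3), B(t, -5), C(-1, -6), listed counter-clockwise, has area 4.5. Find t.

-2

Write out the shoelace sum; only the two edges meeting at B involve t:
2·Area = [(5·(-5) − t·(-3)) + (t·(-6) − (-1)·(-5))] + 33
       = -3·t + 3 = 9
⇒ t = -2.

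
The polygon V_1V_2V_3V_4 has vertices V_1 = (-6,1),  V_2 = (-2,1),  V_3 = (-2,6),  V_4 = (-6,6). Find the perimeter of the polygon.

|V_1V_2| = √((4)² + (0)²) = √16 = 4
|V_2V_3| = √((0)² + (5)²) = √25 = 5
|V_3V_4| = √((-4)² + (0)²) = √16 = 4
|V_4V_1| = √((0)² + (-5)²) = √25 = 5
Perimeter = 4 + 5 + 4 + 5 = 18.

18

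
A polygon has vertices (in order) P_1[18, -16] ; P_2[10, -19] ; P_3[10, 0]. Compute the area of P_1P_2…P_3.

76

Apply the shoelace formula: 2A = Σ (x_i·y_{i+1} − x_{i+1}·y_i), indices taken mod 3.
P_1→P_2: (18)(-19) − (10)(-16) = -182
P_2→P_3: (10)(0) − (10)(-19) = 190
P_3→P_1: (10)(-16) − (18)(0) = -160
Σ = -152
Area = |Σ|/2 = 76.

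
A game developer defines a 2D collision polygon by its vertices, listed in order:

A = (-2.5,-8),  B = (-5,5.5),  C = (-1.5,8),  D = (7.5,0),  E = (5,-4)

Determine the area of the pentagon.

Apply the shoelace formula: 2A = Σ (x_i·y_{i+1} − x_{i+1}·y_i), indices taken mod 5.
Σ = (-53.75) + (-31.75) + (-60) + (-30) + (-50) = -225.5
Area = |Σ|/2 = 112.75.

112.75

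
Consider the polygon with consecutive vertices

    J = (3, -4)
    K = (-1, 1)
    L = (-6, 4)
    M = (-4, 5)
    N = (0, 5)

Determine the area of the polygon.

Apply the shoelace (surveyor's) formula: 2A = Σ (x_i·y_{i+1} − x_{i+1}·y_i), indices taken mod 5.
J→K: (3)(1) − (-1)(-4) = -1
K→L: (-1)(4) − (-6)(1) = 2
L→M: (-6)(5) − (-4)(4) = -14
M→N: (-4)(5) − (0)(5) = -20
N→J: (0)(-4) − (3)(5) = -15
Σ = -48
Area = |Σ|/2 = 24.

24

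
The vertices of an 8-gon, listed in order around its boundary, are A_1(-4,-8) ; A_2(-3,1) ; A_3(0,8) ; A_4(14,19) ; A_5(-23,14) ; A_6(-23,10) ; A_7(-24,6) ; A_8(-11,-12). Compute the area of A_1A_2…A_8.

Apply the shoelace formula: 2A = Σ (x_i·y_{i+1} − x_{i+1}·y_i), indices taken mod 8.
Σ = (-28) + (-24) + (-112) + (633) + (92) + (102) + (354) + (40) = 1057
Area = |Σ|/2 = 528.5.

528.5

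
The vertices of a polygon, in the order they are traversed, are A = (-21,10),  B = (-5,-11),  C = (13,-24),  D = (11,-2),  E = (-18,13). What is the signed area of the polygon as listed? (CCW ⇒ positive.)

491

Apply Gauss's area formula: 2A = Σ (x_i·y_{i+1} − x_{i+1}·y_i), indices taken mod 5.
Σ = (281) + (263) + (238) + (107) + (93) = 982
Signed area = Σ/2 = 491 (positive ⇒ counter-clockwise traversal).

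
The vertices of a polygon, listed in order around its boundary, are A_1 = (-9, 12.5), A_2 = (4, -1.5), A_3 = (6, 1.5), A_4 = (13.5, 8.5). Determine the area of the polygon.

127.25

Apply the shoelace (surveyor's) formula: 2A = Σ (x_i·y_{i+1} − x_{i+1}·y_i), indices taken mod 4.
Σ = (-36.5) + (15) + (30.75) + (245.25) = 254.5
Area = |Σ|/2 = 127.25.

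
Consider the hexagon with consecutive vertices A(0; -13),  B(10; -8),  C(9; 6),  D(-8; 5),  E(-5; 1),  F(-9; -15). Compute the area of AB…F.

286.5

Apply the surveyor's formula: 2A = Σ (x_i·y_{i+1} − x_{i+1}·y_i), indices taken mod 6.
A→B: (0)(-8) − (10)(-13) = 130
B→C: (10)(6) − (9)(-8) = 132
C→D: (9)(5) − (-8)(6) = 93
D→E: (-8)(1) − (-5)(5) = 17
E→F: (-5)(-15) − (-9)(1) = 84
F→A: (-9)(-13) − (0)(-15) = 117
Σ = 573
Area = |Σ|/2 = 286.5.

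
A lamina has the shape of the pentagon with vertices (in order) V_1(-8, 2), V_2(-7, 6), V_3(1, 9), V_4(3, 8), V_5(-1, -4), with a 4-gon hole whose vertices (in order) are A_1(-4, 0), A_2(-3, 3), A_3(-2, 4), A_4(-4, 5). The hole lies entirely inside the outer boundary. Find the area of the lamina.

76

Outer boundary:
Σ = (-34) + (-69) + (-19) + (-4) + (-34) = -160
Area = |Σ|/2 = 80.
Hole:
Σ = (-12) + (-6) + (6) + (20) = 8
Area = |Σ|/2 = 4.
Net area = 80 − 4 = 76.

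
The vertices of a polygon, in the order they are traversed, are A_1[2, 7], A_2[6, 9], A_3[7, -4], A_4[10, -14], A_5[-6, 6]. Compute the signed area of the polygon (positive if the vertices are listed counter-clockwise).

Σ = (-24) + (-87) + (-58) + (-24) + (-54) = -247
Signed area = Σ/2 = -123.5 (negative ⇒ clockwise traversal).

-123.5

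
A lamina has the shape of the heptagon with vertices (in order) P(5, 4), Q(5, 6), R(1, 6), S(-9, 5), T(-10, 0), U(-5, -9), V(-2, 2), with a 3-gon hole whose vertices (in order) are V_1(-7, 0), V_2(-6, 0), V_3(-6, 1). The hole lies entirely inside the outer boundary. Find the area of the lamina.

Outer boundary:
Apply the surveyor's formula: 2A = Σ (x_i·y_{i+1} − x_{i+1}·y_i), indices taken mod 7.
P→Q: (5)(6) − (5)(4) = 10
Q→R: (5)(6) − (1)(6) = 24
R→S: (1)(5) − (-9)(6) = 59
S→T: (-9)(0) − (-10)(5) = 50
T→U: (-10)(-9) − (-5)(0) = 90
U→V: (-5)(2) − (-2)(-9) = -28
V→P: (-2)(4) − (5)(2) = -18
Σ = 187
Area = |Σ|/2 = 93.5.
Hole:
Apply the shoelace (surveyor's) formula: 2A = Σ (x_i·y_{i+1} − x_{i+1}·y_i), indices taken mod 3.
Σ = (0) + (-6) + (7) = 1
Area = |Σ|/2 = 0.5.
Net area = 93.5 − 0.5 = 93.

93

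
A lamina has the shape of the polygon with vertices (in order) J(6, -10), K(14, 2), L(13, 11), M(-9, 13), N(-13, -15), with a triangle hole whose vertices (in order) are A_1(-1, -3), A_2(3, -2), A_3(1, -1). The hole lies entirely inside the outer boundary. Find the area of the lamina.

Outer boundary:
J→K: (6)(2) − (14)(-10) = 152
K→L: (14)(11) − (13)(2) = 128
L→M: (13)(13) − (-9)(11) = 268
M→N: (-9)(-15) − (-13)(13) = 304
N→J: (-13)(-10) − (6)(-15) = 220
Σ = 1072
Area = |Σ|/2 = 536.
Hole:
Apply the shoelace formula: 2A = Σ (x_i·y_{i+1} − x_{i+1}·y_i), indices taken mod 3.
A_1→A_2: (-1)(-2) − (3)(-3) = 11
A_2→A_3: (3)(-1) − (1)(-2) = -1
A_3→A_1: (1)(-3) − (-1)(-1) = -4
Σ = 6
Area = |Σ|/2 = 3.
Net area = 536 − 3 = 533.

533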